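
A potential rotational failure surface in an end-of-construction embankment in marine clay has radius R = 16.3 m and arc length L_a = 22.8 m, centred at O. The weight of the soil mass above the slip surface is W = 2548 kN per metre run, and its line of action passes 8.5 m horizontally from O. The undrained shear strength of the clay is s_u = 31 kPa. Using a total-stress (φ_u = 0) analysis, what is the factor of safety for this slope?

Taking moments about the centre O, the resisting moment is provided by the undrained shear strength acting along the arc:
M_R = s_u·L_a·R = 31·22.80·16.3 = 11520.8 kN·m/m
M_D = W·d = 2548·8.5 = 21658.0 kN·m/m
FS = M_R / M_D = 11520.8 / 21658.0 = 0.532

FS = 0.53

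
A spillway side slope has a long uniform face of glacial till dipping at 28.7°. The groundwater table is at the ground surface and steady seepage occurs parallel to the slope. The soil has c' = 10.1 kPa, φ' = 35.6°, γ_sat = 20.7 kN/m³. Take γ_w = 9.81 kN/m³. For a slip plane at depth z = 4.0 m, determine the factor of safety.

With seepage parallel to the slope and the water table at the surface, the effective normal stress on the slip plane uses the buoyant unit weight γ' = γ_sat − γ_w while the driving shear stress uses γ_sat:
FS = [c' + γ' z cos²β tanφ'] / [γ_sat z sinβ cosβ]
γ' = 20.7 − 9.81 = 10.89 kN/m³
Numerator = 10.1 + 10.89·4.0·cos²28.7°·tan35.6° = 10.1 + 10.89·4.0·0.7694·0.7159 = 34.094 kPa
Denominator = 20.7·4.0·sin28.7°·cos28.7° = 20.7·4.0·0.4802·0.8771 = 34.878 kPa
FS = 34.094 / 34.878 = 0.978

FS = 0.98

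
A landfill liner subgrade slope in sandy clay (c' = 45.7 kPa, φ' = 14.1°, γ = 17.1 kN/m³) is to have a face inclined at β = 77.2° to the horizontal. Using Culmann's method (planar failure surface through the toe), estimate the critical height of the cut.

H_c = 18.46 m

Culmann's analysis gives the critical failure plane at α_cr = (β + φ')/2 = (77.2 + 14.1)/2 = 45.6°, and the critical height
H_c = (4c'/γ) · sinβ cosφ' / [1 − cos(β − φ')]
    = (4·45.7/17.1) · sin77.2°·cos14.1° / [1 − cos(63.1°)]
    = 10.690 · 0.9751·0.9699 / [1 − 0.4524]
    = 10.690 · 0.9458 / 0.5476
    = 18.46 m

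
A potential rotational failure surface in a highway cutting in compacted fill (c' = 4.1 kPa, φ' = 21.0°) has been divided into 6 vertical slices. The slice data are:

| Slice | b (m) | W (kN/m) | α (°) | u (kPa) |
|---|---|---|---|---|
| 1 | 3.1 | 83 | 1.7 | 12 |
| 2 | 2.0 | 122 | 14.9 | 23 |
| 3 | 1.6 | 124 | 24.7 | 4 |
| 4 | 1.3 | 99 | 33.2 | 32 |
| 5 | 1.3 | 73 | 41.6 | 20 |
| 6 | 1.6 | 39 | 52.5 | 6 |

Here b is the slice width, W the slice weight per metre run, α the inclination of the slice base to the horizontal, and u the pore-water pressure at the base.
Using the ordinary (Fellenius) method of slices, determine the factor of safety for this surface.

FS = 0.74

Ordinary method of slices: FS = Σ[c'·Δl_i + (W_i cosα_i − u_i·Δl_i)·tanφ'] / Σ W_i sinα_i, with Δl_i = b_i / cosα_i.
Slice 1: Δl = 3.1/cos1.7° = 3.101 m; N'_1 = 83·cos1.7° − 12·3.101 = 45.7; c'Δl = 12.72; W sinα = 2.5
Slice 2: Δl = 2.0/cos14.9° = 2.070 m; N'_2 = 122·cos14.9° − 23·2.070 = 70.3; c'Δl = 8.49; W sinα = 31.4
Slice 3: Δl = 1.6/cos24.7° = 1.761 m; N'_3 = 124·cos24.7° − 4·1.761 = 105.6; c'Δl = 7.22; W sinα = 51.8
Slice 4: Δl = 1.3/cos33.2° = 1.554 m; N'_4 = 99·cos33.2° − 32·1.554 = 33.1; c'Δl = 6.37; W sinα = 54.2
Slice 5: Δl = 1.3/cos41.6° = 1.738 m; N'_5 = 73·cos41.6° − 20·1.738 = 19.8; c'Δl = 7.13; W sinα = 48.5
Slice 6: Δl = 1.6/cos52.5° = 2.628 m; N'_6 = 39·cos52.5° − 6·2.628 = 8.0; c'Δl = 10.78; W sinα = 30.9
Σc'Δl = 52.7 kN/m; ΣN' = 282.6 kN/m; ΣW sinα = 219.3 kN/m
Resisting = 52.7 + 282.6·tan21.0° = 52.7 + 108.5 = 161.2 kN/m
FS = 161.2 / 219.3 = 0.735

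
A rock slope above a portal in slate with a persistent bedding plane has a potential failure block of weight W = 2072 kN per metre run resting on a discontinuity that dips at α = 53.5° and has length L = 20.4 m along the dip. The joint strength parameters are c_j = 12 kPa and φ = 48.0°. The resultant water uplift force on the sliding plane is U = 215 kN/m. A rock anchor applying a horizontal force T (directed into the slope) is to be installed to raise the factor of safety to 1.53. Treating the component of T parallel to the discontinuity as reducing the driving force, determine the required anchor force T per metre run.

T = 651 kN/m

Resolving forces along and normal to the sliding plane, with the horizontal anchor force T adding T·sinα to the effective normal force and T·cosα acting up the plane against the driving force:
FS = [c_jL + (W cosα − U + T sinα) tanφ] / [W sinα − T cosα]
Without the anchor: N' = 1017.5 kN/m, driving T_d = 1665.6 kN/m, resisting R = 12·20.4 + 1017.5·tan48.0° = 1374.8 kN/m, FS = 0.83.
Setting FS = 1.53 and solving for T:
1.53·(1665.6 − T cos53.5°) = 1374.8 + T sin53.5°·tan48.0°
T·(sin53.5°·tan48.0° + 1.53·cos53.5°) = 1.53·1665.6 − 1374.8
T·(0.8039·1.1106 + 1.53·0.5948) = 2548.4 − 1374.8 = 1173.5
T·1.8029 = 1173.5
T = 650.9 kN/m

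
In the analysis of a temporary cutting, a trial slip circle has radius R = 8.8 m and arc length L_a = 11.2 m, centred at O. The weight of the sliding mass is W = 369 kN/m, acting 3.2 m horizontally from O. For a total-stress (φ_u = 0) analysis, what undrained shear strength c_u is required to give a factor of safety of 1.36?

c_u = 16.3 kPa

FS = c_u·L_a·R / (W·d), so c_u = FS·W·d / (L_a·R).
c_u = 1.36·369·3.2 / (11.20·8.8) = 1605.9 / 98.56 = 16.29 kPa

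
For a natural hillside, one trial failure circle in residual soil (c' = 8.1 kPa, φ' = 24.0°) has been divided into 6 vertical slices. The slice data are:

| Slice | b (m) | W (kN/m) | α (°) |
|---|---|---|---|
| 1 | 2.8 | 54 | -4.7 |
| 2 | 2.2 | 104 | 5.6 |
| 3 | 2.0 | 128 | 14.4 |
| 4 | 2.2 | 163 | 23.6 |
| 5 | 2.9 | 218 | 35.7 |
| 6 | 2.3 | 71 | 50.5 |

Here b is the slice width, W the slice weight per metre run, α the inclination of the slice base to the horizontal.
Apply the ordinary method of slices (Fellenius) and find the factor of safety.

Ordinary method of slices: FS = Σ[c'·Δl_i + (W_i cosα_i)·tanφ'] / Σ W_i sinα_i, with Δl_i = b_i / cosα_i.
Slice 1: Δl = 2.8/cos(-4.7°) = 2.809 m; N'_1 = 54·cos(-4.7°) = 53.8; c'Δl = 22.76; W sinα = -4.4
Slice 2: Δl = 2.2/cos5.6° = 2.211 m; N'_2 = 104·cos5.6° = 103.5; c'Δl = 17.91; W sinα = 10.1
Slice 3: Δl = 2.0/cos14.4° = 2.065 m; N'_3 = 128·cos14.4° = 124.0; c'Δl = 16.73; W sinα = 31.8
Slice 4: Δl = 2.2/cos23.6° = 2.401 m; N'_4 = 163·cos23.6° = 149.4; c'Δl = 19.45; W sinα = 65.3
Slice 5: Δl = 2.9/cos35.7° = 3.571 m; N'_5 = 218·cos35.7° = 177.0; c'Δl = 28.93; W sinα = 127.2
Slice 6: Δl = 2.3/cos50.5° = 3.616 m; N'_6 = 71·cos50.5° = 45.2; c'Δl = 29.29; W sinα = 54.8
Σc'Δl = 135.0 kN/m; ΣN' = 652.9 kN/m; ΣW sinα = 284.8 kN/m
Resisting = 135.0 + 652.9·tan24.0° = 135.0 + 290.7 = 425.7 kN/m
FS = 425.7 / 284.8 = 1.495

FS = 1.49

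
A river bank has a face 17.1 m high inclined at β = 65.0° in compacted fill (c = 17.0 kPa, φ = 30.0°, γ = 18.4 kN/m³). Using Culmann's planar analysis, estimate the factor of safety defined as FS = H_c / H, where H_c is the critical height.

H_c = (4c/γ) · sinβ cosφ / [1 − cos(β − φ)]
    = (4·17.0/18.4) · sin65.0°·cos30.0° / [1 − cos35.0°]
    = 3.696 · 0.7849 / 0.1808 = 16.04 m
FS = H_c / H = 16.04 / 17.1 = 0.938

FS = 0.94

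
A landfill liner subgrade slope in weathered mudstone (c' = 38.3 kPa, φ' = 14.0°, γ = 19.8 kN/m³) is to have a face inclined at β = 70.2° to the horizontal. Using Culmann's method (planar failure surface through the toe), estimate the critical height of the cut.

Culmann's analysis gives the critical failure plane at α_cr = (β + φ')/2 = (70.2 + 14.0)/2 = 42.1°, and the critical height
H_c = (4c'/γ) · sinβ cosφ' / [1 − cos(β − φ')]
    = (4·38.3/19.8) · sin70.2°·cos14.0° / [1 − cos(56.2°)]
    = 7.737 · 0.9409·0.9703 / [1 − 0.5563]
    = 7.737 · 0.9129 / 0.4437
    = 15.92 m

H_c = 15.92 m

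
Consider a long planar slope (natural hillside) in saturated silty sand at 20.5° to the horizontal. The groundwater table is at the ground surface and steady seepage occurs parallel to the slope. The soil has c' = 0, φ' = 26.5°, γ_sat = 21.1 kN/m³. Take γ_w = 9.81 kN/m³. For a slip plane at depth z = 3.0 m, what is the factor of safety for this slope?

With seepage parallel to the slope and the water table at the surface, the effective normal stress on the slip plane uses the buoyant unit weight γ' = γ_sat − γ_w while the driving shear stress uses γ_sat:
FS = [c' + γ' z cos²β tanφ'] / [γ_sat z sinβ cosβ]
(For c' = 0 this reduces to FS = (γ'/γ_sat)·tanφ'/tanβ.)
γ' = 21.1 − 9.81 = 11.29 kN/m³
Numerator = 0.0 + 11.29·3.0·cos²20.5°·tan26.5° = 0.0 + 11.29·3.0·0.8774·0.4986 = 14.816 kPa
Denominator = 21.1·3.0·sin20.5°·cos20.5° = 21.1·3.0·0.3502·0.9367 = 20.764 kPa
FS = 14.816 / 20.764 = 0.714

FS = 0.71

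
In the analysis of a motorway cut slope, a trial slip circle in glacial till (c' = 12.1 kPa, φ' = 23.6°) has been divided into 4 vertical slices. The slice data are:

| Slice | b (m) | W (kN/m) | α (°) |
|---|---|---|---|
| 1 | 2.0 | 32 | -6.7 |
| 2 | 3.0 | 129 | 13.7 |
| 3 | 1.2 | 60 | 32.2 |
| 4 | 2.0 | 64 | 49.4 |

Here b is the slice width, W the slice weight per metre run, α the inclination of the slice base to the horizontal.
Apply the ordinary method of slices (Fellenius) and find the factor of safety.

Ordinary method of slices: FS = Σ[c'·Δl_i + (W_i cosα_i)·tanφ'] / Σ W_i sinα_i, with Δl_i = b_i / cosα_i.
Slice 1: Δl = 2.0/cos(-6.7°) = 2.014 m; N'_1 = 32·cos(-6.7°) = 31.8; c'Δl = 24.37; W sinα = -3.7
Slice 2: Δl = 3.0/cos13.7° = 3.088 m; N'_2 = 129·cos13.7° = 125.3; c'Δl = 37.36; W sinα = 30.6
Slice 3: Δl = 1.2/cos32.2° = 1.418 m; N'_3 = 60·cos32.2° = 50.8; c'Δl = 17.16; W sinα = 32.0
Slice 4: Δl = 2.0/cos49.4° = 3.073 m; N'_4 = 64·cos49.4° = 41.6; c'Δl = 37.19; W sinα = 48.6
Σc'Δl = 116.1 kN/m; ΣN' = 249.5 kN/m; ΣW sinα = 107.4 kN/m
Resisting = 116.1 + 249.5·tan23.6° = 116.1 + 109.0 = 225.1 kN/m
FS = 225.1 / 107.4 = 2.096

FS = 2.10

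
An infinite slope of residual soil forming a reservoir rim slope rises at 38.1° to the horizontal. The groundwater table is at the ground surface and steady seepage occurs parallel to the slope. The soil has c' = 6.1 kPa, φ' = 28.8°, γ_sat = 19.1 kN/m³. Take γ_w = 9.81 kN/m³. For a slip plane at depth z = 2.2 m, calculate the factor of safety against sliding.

With seepage parallel to the slope and the water table at the surface, the effective normal stress on the slip plane uses the buoyant unit weight γ' = γ_sat − γ_w while the driving shear stress uses γ_sat:
FS = [c' + γ' z cos²β tanφ'] / [γ_sat z sinβ cosβ]
γ' = 19.1 − 9.81 = 9.29 kN/m³
Numerator = 6.1 + 9.29·2.2·cos²38.1°·tan28.8° = 6.1 + 9.29·2.2·0.6193·0.5498 = 13.058 kPa
Denominator = 19.1·2.2·sin38.1°·cos38.1° = 19.1·2.2·0.6170·0.7869 = 20.404 kPa
FS = 13.058 / 20.404 = 0.640

FS = 0.64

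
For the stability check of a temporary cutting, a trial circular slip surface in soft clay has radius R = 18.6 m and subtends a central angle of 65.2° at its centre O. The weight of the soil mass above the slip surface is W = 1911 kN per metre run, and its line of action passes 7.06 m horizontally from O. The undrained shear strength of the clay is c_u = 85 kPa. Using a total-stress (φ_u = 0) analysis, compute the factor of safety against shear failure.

Taking moments about the centre O, the resisting moment is provided by the undrained shear strength acting along the arc:
Arc length L_a = R·θ = 18.6·(65.2°·π/180) = 18.6·1.1380 = 21.17 m
M_R = c_u·L_a·R = 85·21.17·18.6 = 33463.4 kN·m/m
M_D = W·d = 1911·7.06 = 13491.7 kN·m/m
FS = M_R / M_D = 33463.4 / 13491.7 = 2.480

FS = 2.48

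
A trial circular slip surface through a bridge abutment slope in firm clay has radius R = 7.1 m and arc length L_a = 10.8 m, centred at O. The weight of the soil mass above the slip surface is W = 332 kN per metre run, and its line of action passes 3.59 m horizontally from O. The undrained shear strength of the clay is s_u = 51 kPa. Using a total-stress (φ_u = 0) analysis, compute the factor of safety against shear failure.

Taking moments about the centre O, the resisting moment is provided by the undrained shear strength acting along the arc:
M_R = s_u·L_a·R = 51·10.80·7.1 = 3910.7 kN·m/m
M_D = W·d = 332·3.59 = 1191.9 kN·m/m
FS = M_R / M_D = 3910.7 / 1191.9 = 3.281

FS = 3.28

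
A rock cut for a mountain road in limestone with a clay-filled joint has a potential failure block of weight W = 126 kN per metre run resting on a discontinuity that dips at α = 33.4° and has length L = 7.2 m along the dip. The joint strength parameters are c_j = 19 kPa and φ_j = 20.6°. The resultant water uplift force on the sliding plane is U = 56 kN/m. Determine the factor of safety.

Resolving the block weight along and normal to the plane and applying the Mohr–Coulomb strength on the joint:
N' = W cosα − U = 126·cos33.4° − 56 = 49.2 kN/m
Driving force T = W sinα = 126·sin33.4° = 69.4 kN/m
Resisting force R = c_j·L + N'·tanφ_j = 19·7.2 + 49.2·tan20.6° = 136.8 + 18.5 = 155.3 kN/m
FS = R / T = 155.3 / 69.4 = 2.239

FS = 2.24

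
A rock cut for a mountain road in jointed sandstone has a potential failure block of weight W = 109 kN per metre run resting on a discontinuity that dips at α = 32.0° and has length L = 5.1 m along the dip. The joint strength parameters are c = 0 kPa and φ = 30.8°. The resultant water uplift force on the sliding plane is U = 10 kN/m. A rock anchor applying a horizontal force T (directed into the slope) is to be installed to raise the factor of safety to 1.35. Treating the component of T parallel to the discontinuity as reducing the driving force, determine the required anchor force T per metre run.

Resolving forces along and normal to the sliding plane, with the horizontal anchor force T adding T·sinα to the effective normal force and T·cosα acting up the plane against the driving force:
FS = [cL + (W cosα − U + T sinα) tanφ] / [W sinα − T cosα]
Without the anchor: N' = 82.4 kN/m, driving T_d = 57.8 kN/m, resisting R = 0·5.1 + 82.4·tan30.8° = 49.1 kN/m, FS = 0.85.
Setting FS = 1.35 and solving for T:
1.35·(57.8 − T cos32.0°) = 49.1 + T sin32.0°·tan30.8°
T·(sin32.0°·tan30.8° + 1.35·cos32.0°) = 1.35·57.8 − 49.1
T·(0.5299·0.5961 + 1.35·0.8480) = 78.0 − 49.1 = 28.8
T·1.4608 = 28.8
T = 19.7 kN/m

T = 20 kN/m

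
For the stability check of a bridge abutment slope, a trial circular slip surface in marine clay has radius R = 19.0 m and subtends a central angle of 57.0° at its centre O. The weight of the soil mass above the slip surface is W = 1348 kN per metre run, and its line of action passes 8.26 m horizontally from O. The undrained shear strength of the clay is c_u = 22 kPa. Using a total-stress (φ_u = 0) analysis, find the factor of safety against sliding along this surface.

FS = 0.71

Taking moments about the centre O, the resisting moment is provided by the undrained shear strength acting along the arc:
Arc length L_a = R·θ = 19.0·(57.0°·π/180) = 19.0·0.9948 = 18.90 m
M_R = c_u·L_a·R = 22·18.90·19.0 = 7901.0 kN·m/m
M_D = W·d = 1348·8.26 = 11134.5 kN·m/m
FS = M_R / M_D = 7901.0 / 11134.5 = 0.710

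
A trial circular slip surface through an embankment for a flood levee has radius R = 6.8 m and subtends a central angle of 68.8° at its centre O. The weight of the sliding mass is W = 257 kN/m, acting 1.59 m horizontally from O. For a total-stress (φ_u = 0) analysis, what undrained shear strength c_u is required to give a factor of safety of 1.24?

FS = c_u·L_a·R / (W·d), so c_u = FS·W·d / (L_a·R).
Arc length L_a = R·θ = 6.8·(68.8°·π/180) = 6.8·1.2008 = 8.17 m
c_u = 1.24·257·1.59 / (8.17·6.8) = 506.7 / 55.52 = 9.13 kPa

c_u = 9.1 kPa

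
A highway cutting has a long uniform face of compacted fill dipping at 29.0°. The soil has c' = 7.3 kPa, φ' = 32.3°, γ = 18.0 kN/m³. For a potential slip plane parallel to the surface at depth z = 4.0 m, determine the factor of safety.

For an infinite slope with a slip plane parallel to the surface (no pore pressure): FS = [c' + γz cos²β tanφ'] / [γz sinβ cosβ].
γz = 18.0·4.0 = 72.00 kN/m²
Numerator = 7.3 + 72.00·cos²29.0°·tan32.3° = 7.3 + 72.00·0.7650·0.6322 = 42.118 kPa
Denominator = 72.00·sin29.0°·cos29.0° = 72.00·0.4848·0.8746 = 30.530 kPa
FS = 42.118 / 30.530 = 1.380

FS = 1.38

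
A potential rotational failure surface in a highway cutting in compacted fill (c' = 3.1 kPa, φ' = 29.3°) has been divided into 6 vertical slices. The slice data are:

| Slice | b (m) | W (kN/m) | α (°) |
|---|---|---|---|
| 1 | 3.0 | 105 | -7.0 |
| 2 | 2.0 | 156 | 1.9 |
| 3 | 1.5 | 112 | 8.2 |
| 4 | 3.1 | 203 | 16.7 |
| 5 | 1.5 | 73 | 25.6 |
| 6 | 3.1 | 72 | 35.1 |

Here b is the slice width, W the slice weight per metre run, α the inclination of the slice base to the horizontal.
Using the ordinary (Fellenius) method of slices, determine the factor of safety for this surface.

Ordinary method of slices: FS = Σ[c'·Δl_i + (W_i cosα_i)·tanφ'] / Σ W_i sinα_i, with Δl_i = b_i / cosα_i.
Slice 1: Δl = 3.0/cos(-7.0°) = 3.023 m; N'_1 = 105·cos(-7.0°) = 104.2; c'Δl = 9.37; W sinα = -12.8
Slice 2: Δl = 2.0/cos1.9° = 2.001 m; N'_2 = 156·cos1.9° = 155.9; c'Δl = 6.20; W sinα = 5.2
Slice 3: Δl = 1.5/cos8.2° = 1.515 m; N'_3 = 112·cos8.2° = 110.9; c'Δl = 4.70; W sinα = 16.0
Slice 4: Δl = 3.1/cos16.7° = 3.237 m; N'_4 = 203·cos16.7° = 194.4; c'Δl = 10.03; W sinα = 58.3
Slice 5: Δl = 1.5/cos25.6° = 1.663 m; N'_5 = 73·cos25.6° = 65.8; c'Δl = 5.16; W sinα = 31.5
Slice 6: Δl = 3.1/cos35.1° = 3.789 m; N'_6 = 72·cos35.1° = 58.9; c'Δl = 11.75; W sinα = 41.4
Σc'Δl = 47.2 kN/m; ΣN' = 690.2 kN/m; ΣW sinα = 139.6 kN/m
Resisting = 47.2 + 690.2·tan29.3° = 47.2 + 387.3 = 434.5 kN/m
FS = 434.5 / 139.6 = 3.112

FS = 3.11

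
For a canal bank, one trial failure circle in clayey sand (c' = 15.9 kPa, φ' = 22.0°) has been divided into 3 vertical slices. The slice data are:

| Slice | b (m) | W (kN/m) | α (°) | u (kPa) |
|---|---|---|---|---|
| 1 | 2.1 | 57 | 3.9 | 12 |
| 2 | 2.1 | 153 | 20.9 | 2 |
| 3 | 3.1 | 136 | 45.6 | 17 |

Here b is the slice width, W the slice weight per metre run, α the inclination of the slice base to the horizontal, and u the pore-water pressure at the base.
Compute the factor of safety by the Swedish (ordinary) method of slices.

Ordinary method of slices: FS = Σ[c'·Δl_i + (W_i cosα_i − u_i·Δl_i)·tanφ'] / Σ W_i sinα_i, with Δl_i = b_i / cosα_i.
Slice 1: Δl = 2.1/cos3.9° = 2.105 m; N'_1 = 57·cos3.9° − 12·2.105 = 31.6; c'Δl = 33.47; W sinα = 3.9
Slice 2: Δl = 2.1/cos20.9° = 2.248 m; N'_2 = 153·cos20.9° − 2·2.248 = 138.4; c'Δl = 35.74; W sinα = 54.6
Slice 3: Δl = 3.1/cos45.6° = 4.431 m; N'_3 = 136·cos45.6° − 17·4.431 = 19.8; c'Δl = 70.45; W sinα = 97.2
Σc'Δl = 139.7 kN/m; ΣN' = 189.9 kN/m; ΣW sinα = 155.6 kN/m
Resisting = 139.7 + 189.9·tan22.0° = 139.7 + 76.7 = 216.4 kN/m
FS = 216.4 / 155.6 = 1.390

FS = 1.39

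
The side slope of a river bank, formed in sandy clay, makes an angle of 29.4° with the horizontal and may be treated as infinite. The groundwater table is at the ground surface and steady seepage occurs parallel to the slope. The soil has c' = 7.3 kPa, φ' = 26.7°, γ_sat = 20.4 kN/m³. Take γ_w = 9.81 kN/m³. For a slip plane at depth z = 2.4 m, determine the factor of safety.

FS = 0.81

With seepage parallel to the slope and the water table at the surface, the effective normal stress on the slip plane uses the buoyant unit weight γ' = γ_sat − γ_w while the driving shear stress uses γ_sat:
FS = [c' + γ' z cos²β tanφ'] / [γ_sat z sinβ cosβ]
γ' = 20.4 − 9.81 = 10.59 kN/m³
Numerator = 7.3 + 10.59·2.4·cos²29.4°·tan26.7° = 7.3 + 10.59·2.4·0.7590·0.5029 = 17.002 kPa
Denominator = 20.4·2.4·sin29.4°·cos29.4° = 20.4·2.4·0.4909·0.8712 = 20.939 kPa
FS = 17.002 / 20.939 = 0.812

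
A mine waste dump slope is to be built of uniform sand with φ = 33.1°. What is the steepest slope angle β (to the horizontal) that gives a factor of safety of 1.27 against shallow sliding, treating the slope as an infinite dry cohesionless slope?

β = 27.2°

For an infinite dry cohesionless slope FS = tanφ/tanβ, so tanβ = tanφ / FS.
tanβ = tan33.1° / 1.27 = 0.6519 / 1.27 = 0.5133
β = arctan(0.5133) = 27.17°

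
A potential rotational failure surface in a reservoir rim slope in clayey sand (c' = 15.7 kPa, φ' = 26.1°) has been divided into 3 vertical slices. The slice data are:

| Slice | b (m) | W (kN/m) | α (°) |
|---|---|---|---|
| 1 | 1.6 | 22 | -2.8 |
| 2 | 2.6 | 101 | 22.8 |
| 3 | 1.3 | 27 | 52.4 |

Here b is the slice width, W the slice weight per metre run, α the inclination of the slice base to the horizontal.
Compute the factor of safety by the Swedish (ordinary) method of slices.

FS = 2.81

Ordinary method of slices: FS = Σ[c'·Δl_i + (W_i cosα_i)·tanφ'] / Σ W_i sinα_i, with Δl_i = b_i / cosα_i.
Slice 1: Δl = 1.6/cos(-2.8°) = 1.602 m; N'_1 = 22·cos(-2.8°) = 22.0; c'Δl = 25.15; W sinα = -1.1
Slice 2: Δl = 2.6/cos22.8° = 2.820 m; N'_2 = 101·cos22.8° = 93.1; c'Δl = 44.28; W sinα = 39.1
Slice 3: Δl = 1.3/cos52.4° = 2.131 m; N'_3 = 27·cos52.4° = 16.5; c'Δl = 33.45; W sinα = 21.4
Σc'Δl = 102.9 kN/m; ΣN' = 131.6 kN/m; ΣW sinα = 59.5 kN/m
Resisting = 102.9 + 131.6·tan26.1° = 102.9 + 64.4 = 167.3 kN/m
FS = 167.3 / 59.5 = 2.814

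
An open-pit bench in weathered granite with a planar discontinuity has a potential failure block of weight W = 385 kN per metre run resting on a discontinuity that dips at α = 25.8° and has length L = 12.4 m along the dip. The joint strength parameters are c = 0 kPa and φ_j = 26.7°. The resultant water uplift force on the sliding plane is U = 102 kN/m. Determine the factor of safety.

Resolving the block weight along and normal to the plane and applying the Mohr–Coulomb strength on the joint:
N' = W cosα − U = 385·cos25.8° − 102 = 244.6 kN/m
Driving force T = W sinα = 385·sin25.8° = 167.6 kN/m
Resisting force R = c·L + N'·tanφ_j = 0·12.4 + 244.6·tan26.7° = 0.0 + 123.0 = 123.0 kN/m
FS = R / T = 123.0 / 167.6 = 0.734

FS = 0.73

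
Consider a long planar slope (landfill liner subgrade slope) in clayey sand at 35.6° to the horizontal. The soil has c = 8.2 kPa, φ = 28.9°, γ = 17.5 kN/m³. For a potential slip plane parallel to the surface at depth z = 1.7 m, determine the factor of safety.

For an infinite slope with a slip plane parallel to the surface (no pore pressure): FS = [c + γz cos²β tanφ] / [γz sinβ cosβ].
γz = 17.5·1.7 = 29.75 kN/m²
Numerator = 8.2 + 29.75·cos²35.6°·tan28.9° = 8.2 + 29.75·0.6611·0.5520 = 19.058 kPa
Denominator = 29.75·sin35.6°·cos35.6° = 29.75·0.5821·0.8131 = 14.081 kPa
FS = 19.058 / 14.081 = 1.353

FS = 1.35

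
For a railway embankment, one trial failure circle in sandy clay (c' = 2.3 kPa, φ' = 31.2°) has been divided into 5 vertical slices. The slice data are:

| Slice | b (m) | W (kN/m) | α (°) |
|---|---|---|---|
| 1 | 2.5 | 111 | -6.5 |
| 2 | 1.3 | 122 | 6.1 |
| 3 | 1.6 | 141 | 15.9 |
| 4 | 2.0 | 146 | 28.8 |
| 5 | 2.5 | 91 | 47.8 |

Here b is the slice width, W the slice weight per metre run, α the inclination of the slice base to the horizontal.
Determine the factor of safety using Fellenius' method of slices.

Ordinary method of slices: FS = Σ[c'·Δl_i + (W_i cosα_i)·tanφ'] / Σ W_i sinα_i, with Δl_i = b_i / cosα_i.
Slice 1: Δl = 2.5/cos(-6.5°) = 2.516 m; N'_1 = 111·cos(-6.5°) = 110.3; c'Δl = 5.79; W sinα = -12.6
Slice 2: Δl = 1.3/cos6.1° = 1.307 m; N'_2 = 122·cos6.1° = 121.3; c'Δl = 3.01; W sinα = 13.0
Slice 3: Δl = 1.6/cos15.9° = 1.664 m; N'_3 = 141·cos15.9° = 135.6; c'Δl = 3.83; W sinα = 38.6
Slice 4: Δl = 2.0/cos28.8° = 2.282 m; N'_4 = 146·cos28.8° = 127.9; c'Δl = 5.25; W sinα = 70.3
Slice 5: Δl = 2.5/cos47.8° = 3.722 m; N'_5 = 91·cos47.8° = 61.1; c'Δl = 8.56; W sinα = 67.4
Σc'Δl = 26.4 kN/m; ΣN' = 556.3 kN/m; ΣW sinα = 176.8 kN/m
Resisting = 26.4 + 556.3·tan31.2° = 26.4 + 336.9 = 363.3 kN/m
FS = 363.3 / 176.8 = 2.055

FS = 2.06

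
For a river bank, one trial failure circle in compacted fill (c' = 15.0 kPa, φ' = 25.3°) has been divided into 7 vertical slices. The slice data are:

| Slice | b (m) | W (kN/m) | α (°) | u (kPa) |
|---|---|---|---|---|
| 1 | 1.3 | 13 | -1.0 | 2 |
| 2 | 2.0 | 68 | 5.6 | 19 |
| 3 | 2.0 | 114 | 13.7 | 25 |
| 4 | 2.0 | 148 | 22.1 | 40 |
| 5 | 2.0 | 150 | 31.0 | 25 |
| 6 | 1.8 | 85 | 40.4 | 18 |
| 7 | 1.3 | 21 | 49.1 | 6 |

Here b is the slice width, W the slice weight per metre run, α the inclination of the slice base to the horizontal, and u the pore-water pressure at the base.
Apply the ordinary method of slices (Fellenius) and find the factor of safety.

FS = 1.38

Ordinary method of slices: FS = Σ[c'·Δl_i + (W_i cosα_i − u_i·Δl_i)·tanφ'] / Σ W_i sinα_i, with Δl_i = b_i / cosα_i.
Slice 1: Δl = 1.3/cos(-1.0°) = 1.300 m; N'_1 = 13·cos(-1.0°) − 2·1.300 = 10.4; c'Δl = 19.50; W sinα = -0.2
Slice 2: Δl = 2.0/cos5.6° = 2.010 m; N'_2 = 68·cos5.6° − 19·2.010 = 29.5; c'Δl = 30.14; W sinα = 6.6
Slice 3: Δl = 2.0/cos13.7° = 2.059 m; N'_3 = 114·cos13.7° − 25·2.059 = 59.3; c'Δl = 30.88; W sinα = 27.0
Slice 4: Δl = 2.0/cos22.1° = 2.159 m; N'_4 = 148·cos22.1° − 40·2.159 = 50.8; c'Δl = 32.38; W sinα = 55.7
Slice 5: Δl = 2.0/cos31.0° = 2.333 m; N'_5 = 150·cos31.0° − 25·2.333 = 70.2; c'Δl = 35.00; W sinα = 77.3
Slice 6: Δl = 1.8/cos40.4° = 2.364 m; N'_6 = 85·cos40.4° − 18·2.364 = 22.2; c'Δl = 35.45; W sinα = 55.1
Slice 7: Δl = 1.3/cos49.1° = 1.986 m; N'_7 = 21·cos49.1° − 6·1.986 = 1.8; c'Δl = 29.78; W sinα = 15.9
Σc'Δl = 213.1 kN/m; ΣN' = 244.2 kN/m; ΣW sinα = 237.3 kN/m
Resisting = 213.1 + 244.2·tan25.3° = 213.1 + 115.4 = 328.6 kN/m
FS = 328.6 / 237.3 = 1.385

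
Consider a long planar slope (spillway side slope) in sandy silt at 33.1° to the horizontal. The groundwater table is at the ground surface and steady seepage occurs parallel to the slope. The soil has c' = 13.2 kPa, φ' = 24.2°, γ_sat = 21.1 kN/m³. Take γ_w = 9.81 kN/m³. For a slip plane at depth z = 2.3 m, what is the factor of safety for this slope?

FS = 0.96

With seepage parallel to the slope and the water table at the surface, the effective normal stress on the slip plane uses the buoyant unit weight γ' = γ_sat − γ_w while the driving shear stress uses γ_sat:
FS = [c' + γ' z cos²β tanφ'] / [γ_sat z sinβ cosβ]
γ' = 21.1 − 9.81 = 11.29 kN/m³
Numerator = 13.2 + 11.29·2.3·cos²33.1°·tan24.2° = 13.2 + 11.29·2.3·0.7018·0.4494 = 21.390 kPa
Denominator = 21.1·2.3·sin33.1°·cos33.1° = 21.1·2.3·0.5461·0.8377 = 22.201 kPa
FS = 21.390 / 22.201 = 0.963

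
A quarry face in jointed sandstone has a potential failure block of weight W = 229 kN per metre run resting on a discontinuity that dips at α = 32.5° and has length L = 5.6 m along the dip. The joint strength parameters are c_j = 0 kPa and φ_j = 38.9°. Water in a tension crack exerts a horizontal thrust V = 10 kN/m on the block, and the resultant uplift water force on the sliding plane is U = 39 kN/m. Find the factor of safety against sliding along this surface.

FS = 0.91

Resolving the block weight along and normal to the plane and applying the Mohr–Coulomb strength on the joint:
N' = W cosα − U − V sinα = 229·cos32.5° − 39 − 10·sin32.5° = 148.8 kN/m
Driving force T = W sinα + V cosα = 229·sin32.5° + 10·cos32.5° = 131.5 kN/m
Resisting force R = c_j·L + N'·tanφ_j = 0·5.6 + 148.8·tan38.9° = 0.0 + 120.0 = 120.0 kN/m
FS = R / T = 120.0 / 131.5 = 0.913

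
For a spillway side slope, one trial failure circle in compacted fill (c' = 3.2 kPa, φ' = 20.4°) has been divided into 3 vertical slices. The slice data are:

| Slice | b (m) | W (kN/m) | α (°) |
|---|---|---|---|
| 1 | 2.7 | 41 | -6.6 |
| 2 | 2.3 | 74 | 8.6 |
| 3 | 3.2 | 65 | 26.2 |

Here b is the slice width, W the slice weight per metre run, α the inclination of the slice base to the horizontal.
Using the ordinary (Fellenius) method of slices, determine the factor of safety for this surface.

Ordinary method of slices: FS = Σ[c'·Δl_i + (W_i cosα_i)·tanφ'] / Σ W_i sinα_i, with Δl_i = b_i / cosα_i.
Slice 1: Δl = 2.7/cos(-6.6°) = 2.718 m; N'_1 = 41·cos(-6.6°) = 40.7; c'Δl = 8.70; W sinα = -4.7
Slice 2: Δl = 2.3/cos8.6° = 2.326 m; N'_2 = 74·cos8.6° = 73.2; c'Δl = 7.44; W sinα = 11.1
Slice 3: Δl = 3.2/cos26.2° = 3.566 m; N'_3 = 65·cos26.2° = 58.3; c'Δl = 11.41; W sinα = 28.7
Σc'Δl = 27.6 kN/m; ΣN' = 172.2 kN/m; ΣW sinα = 35.1 kN/m
Resisting = 27.6 + 172.2·tan20.4° = 27.6 + 64.0 = 91.6 kN/m
FS = 91.6 / 35.1 = 2.613

FS = 2.61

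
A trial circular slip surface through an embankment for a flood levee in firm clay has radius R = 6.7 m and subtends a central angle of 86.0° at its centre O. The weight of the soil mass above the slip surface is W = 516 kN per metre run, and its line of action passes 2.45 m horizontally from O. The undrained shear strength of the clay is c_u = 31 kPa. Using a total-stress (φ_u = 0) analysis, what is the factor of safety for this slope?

FS = 1.65

Taking moments about the centre O, the resisting moment is provided by the undrained shear strength acting along the arc:
Arc length L_a = R·θ = 6.7·(86.0°·π/180) = 6.7·1.5010 = 10.06 m
M_R = c_u·L_a·R = 31·10.06·6.7 = 2088.8 kN·m/m
M_D = W·d = 516·2.45 = 1264.2 kN·m/m
FS = M_R / M_D = 2088.8 / 1264.2 = 1.652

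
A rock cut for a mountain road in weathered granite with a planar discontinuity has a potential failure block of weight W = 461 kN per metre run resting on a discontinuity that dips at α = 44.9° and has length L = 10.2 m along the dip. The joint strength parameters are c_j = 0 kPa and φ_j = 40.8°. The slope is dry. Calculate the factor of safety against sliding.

Resolving the block weight along and normal to the plane and applying the Mohr–Coulomb strength on the joint:
N' = W cosα = 461·cos44.9° = 326.5 kN/m
Driving force T = W sinα = 461·sin44.9° = 325.4 kN/m
Resisting force R = c_j·L + N'·tanφ_j = 0·10.2 + 326.5·tan40.8° = 0.0 + 281.9 = 281.9 kN/m
FS = R / T = 281.9 / 325.4 = 0.866

FS = 0.87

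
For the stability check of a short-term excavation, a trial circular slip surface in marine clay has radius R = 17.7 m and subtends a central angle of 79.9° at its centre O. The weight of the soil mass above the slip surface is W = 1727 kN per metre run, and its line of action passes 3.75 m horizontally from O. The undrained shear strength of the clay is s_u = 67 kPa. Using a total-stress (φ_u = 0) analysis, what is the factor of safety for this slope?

Taking moments about the centre O, the resisting moment is provided by the undrained shear strength acting along the arc:
Arc length L_a = R·θ = 17.7·(79.9°·π/180) = 17.7·1.3945 = 24.68 m
M_R = s_u·L_a·R = 67·24.68·17.7 = 29271.5 kN·m/m
M_D = W·d = 1727·3.75 = 6476.2 kN·m/m
FS = M_R / M_D = 29271.5 / 6476.2 = 4.520

FS = 4.52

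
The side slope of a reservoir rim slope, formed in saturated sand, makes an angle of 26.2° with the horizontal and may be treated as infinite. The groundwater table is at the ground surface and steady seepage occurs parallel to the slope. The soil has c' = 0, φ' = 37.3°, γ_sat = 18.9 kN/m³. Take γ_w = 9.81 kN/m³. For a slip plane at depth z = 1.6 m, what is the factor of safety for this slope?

FS = 0.74

With seepage parallel to the slope and the water table at the surface, the effective normal stress on the slip plane uses the buoyant unit weight γ' = γ_sat − γ_w while the driving shear stress uses γ_sat:
FS = [c' + γ' z cos²β tanφ'] / [γ_sat z sinβ cosβ]
(For c' = 0 this reduces to FS = (γ'/γ_sat)·tanφ'/tanβ.)
γ' = 18.9 − 9.81 = 9.09 kN/m³
Numerator = 0.0 + 9.09·1.6·cos²26.2°·tan37.3° = 0.0 + 9.09·1.6·0.8051·0.7618 = 8.920 kPa
Denominator = 18.9·1.6·sin26.2°·cos26.2° = 18.9·1.6·0.4415·0.8973 = 11.979 kPa
FS = 8.920 / 11.979 = 0.745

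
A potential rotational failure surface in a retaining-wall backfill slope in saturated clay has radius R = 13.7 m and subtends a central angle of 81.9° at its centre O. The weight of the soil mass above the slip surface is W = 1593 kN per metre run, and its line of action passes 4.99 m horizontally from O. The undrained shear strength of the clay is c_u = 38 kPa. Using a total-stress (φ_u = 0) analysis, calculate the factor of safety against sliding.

Taking moments about the centre O, the resisting moment is provided by the undrained shear strength acting along the arc:
Arc length L_a = R·θ = 13.7·(81.9°·π/180) = 13.7·1.4294 = 19.58 m
M_R = c_u·L_a·R = 38·19.58·13.7 = 10195.0 kN·m/m
M_D = W·d = 1593·4.99 = 7949.1 kN·m/m
FS = M_R / M_D = 10195.0 / 7949.1 = 1.283

FS = 1.28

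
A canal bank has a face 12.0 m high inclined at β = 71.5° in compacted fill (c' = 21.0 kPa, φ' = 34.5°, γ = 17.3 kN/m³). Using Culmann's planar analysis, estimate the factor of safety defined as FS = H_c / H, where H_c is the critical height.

H_c = (4c'/γ) · sinβ cosφ' / [1 − cos(β − φ')]
    = (4·21.0/17.3) · sin71.5°·cos34.5° / [1 − cos37.0°]
    = 4.855 · 0.7815 / 0.2014 = 18.85 m
FS = H_c / H = 18.85 / 12.0 = 1.570

FS = 1.57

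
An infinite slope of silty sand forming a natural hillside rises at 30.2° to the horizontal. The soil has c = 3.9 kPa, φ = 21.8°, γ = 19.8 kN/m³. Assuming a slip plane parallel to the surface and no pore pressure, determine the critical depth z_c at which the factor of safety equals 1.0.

Setting FS = 1.00 in FS = [c + γz cos²β tanφ] / [γz sinβ cosβ] and solving for z:
z = c / [γ cosβ (FS·sinβ − cosβ·tanφ)]
  = 3.9 / [19.8·cos30.2°·(1.00·sin30.2° − cos30.2°·tan21.8°)]
  = 3.9 / [19.8·0.8643·(1.00·0.5030 − 0.8643·0.4000)]
  = 3.9 / 2.6924 = 1.449 m

z_c = 1.45 m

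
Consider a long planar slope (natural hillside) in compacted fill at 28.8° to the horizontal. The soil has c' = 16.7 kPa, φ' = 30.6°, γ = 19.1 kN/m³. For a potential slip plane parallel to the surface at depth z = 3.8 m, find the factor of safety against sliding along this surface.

FS = 1.62

For an infinite slope with a slip plane parallel to the surface (no pore pressure): FS = [c' + γz cos²β tanφ'] / [γz sinβ cosβ].
γz = 19.1·3.8 = 72.58 kN/m²
Numerator = 16.7 + 72.58·cos²28.8°·tan30.6° = 16.7 + 72.58·0.7679·0.5914 = 49.662 kPa
Denominator = 72.58·sin28.8°·cos28.8° = 72.58·0.4818·0.8763 = 30.641 kPa
FS = 49.662 / 30.641 = 1.621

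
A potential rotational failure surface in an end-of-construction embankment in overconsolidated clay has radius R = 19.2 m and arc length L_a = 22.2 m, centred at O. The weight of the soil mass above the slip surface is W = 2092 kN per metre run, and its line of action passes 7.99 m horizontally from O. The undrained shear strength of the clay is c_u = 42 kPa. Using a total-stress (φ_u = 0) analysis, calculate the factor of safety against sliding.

Taking moments about the centre O, the resisting moment is provided by the undrained shear strength acting along the arc:
M_R = c_u·L_a·R = 42·22.20·19.2 = 17902.1 kN·m/m
M_D = W·d = 2092·7.99 = 16715.1 kN·m/m
FS = M_R / M_D = 17902.1 / 16715.1 = 1.071

FS = 1.07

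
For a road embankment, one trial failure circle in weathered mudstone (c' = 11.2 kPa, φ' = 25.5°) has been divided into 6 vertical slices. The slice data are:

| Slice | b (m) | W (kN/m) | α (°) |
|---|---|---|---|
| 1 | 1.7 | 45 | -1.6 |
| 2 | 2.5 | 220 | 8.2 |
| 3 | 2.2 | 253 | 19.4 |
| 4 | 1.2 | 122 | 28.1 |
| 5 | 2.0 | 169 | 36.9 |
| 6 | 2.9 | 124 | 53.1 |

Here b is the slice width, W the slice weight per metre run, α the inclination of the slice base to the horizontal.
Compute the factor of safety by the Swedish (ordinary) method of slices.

Ordinary method of slices: FS = Σ[c'·Δl_i + (W_i cosα_i)·tanφ'] / Σ W_i sinα_i, with Δl_i = b_i / cosα_i.
Slice 1: Δl = 1.7/cos(-1.6°) = 1.701 m; N'_1 = 45·cos(-1.6°) = 45.0; c'Δl = 19.05; W sinα = -1.3
Slice 2: Δl = 2.5/cos8.2° = 2.526 m; N'_2 = 220·cos8.2° = 217.8; c'Δl = 28.29; W sinα = 31.4
Slice 3: Δl = 2.2/cos19.4° = 2.332 m; N'_3 = 253·cos19.4° = 238.6; c'Δl = 26.12; W sinα = 84.0
Slice 4: Δl = 1.2/cos28.1° = 1.360 m; N'_4 = 122·cos28.1° = 107.6; c'Δl = 15.24; W sinα = 57.5
Slice 5: Δl = 2.0/cos36.9° = 2.501 m; N'_5 = 169·cos36.9° = 135.1; c'Δl = 28.01; W sinα = 101.5
Slice 6: Δl = 2.9/cos53.1° = 4.830 m; N'_6 = 124·cos53.1° = 74.5; c'Δl = 54.10; W sinα = 99.2
Σc'Δl = 170.8 kN/m; ΣN' = 818.6 kN/m; ΣW sinα = 372.3 kN/m
Resisting = 170.8 + 818.6·tan25.5° = 170.8 + 390.4 = 561.2 kN/m
FS = 561.2 / 372.3 = 1.508

FS = 1.51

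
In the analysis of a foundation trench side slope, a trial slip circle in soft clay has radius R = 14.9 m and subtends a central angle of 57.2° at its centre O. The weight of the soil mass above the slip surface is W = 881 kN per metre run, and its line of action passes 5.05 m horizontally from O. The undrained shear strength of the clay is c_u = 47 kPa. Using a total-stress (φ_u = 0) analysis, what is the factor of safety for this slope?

FS = 2.34

Taking moments about the centre O, the resisting moment is provided by the undrained shear strength acting along the arc:
Arc length L_a = R·θ = 14.9·(57.2°·π/180) = 14.9·0.9983 = 14.88 m
M_R = c_u·L_a·R = 47·14.88·14.9 = 10417.0 kN·m/m
M_D = W·d = 881·5.05 = 4449.1 kN·m/m
FS = M_R / M_D = 10417.0 / 4449.1 = 2.341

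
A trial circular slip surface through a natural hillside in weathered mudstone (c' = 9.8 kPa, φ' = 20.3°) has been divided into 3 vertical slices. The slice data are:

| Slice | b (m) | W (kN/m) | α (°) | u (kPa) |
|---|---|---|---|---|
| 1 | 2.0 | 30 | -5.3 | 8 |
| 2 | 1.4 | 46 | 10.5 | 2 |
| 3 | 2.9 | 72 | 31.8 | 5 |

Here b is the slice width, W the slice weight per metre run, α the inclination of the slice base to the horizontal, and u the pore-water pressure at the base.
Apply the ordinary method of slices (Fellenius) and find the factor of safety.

FS = 2.39

Ordinary method of slices: FS = Σ[c'·Δl_i + (W_i cosα_i − u_i·Δl_i)·tanφ'] / Σ W_i sinα_i, with Δl_i = b_i / cosα_i.
Slice 1: Δl = 2.0/cos(-5.3°) = 2.009 m; N'_1 = 30·cos(-5.3°) − 8·2.009 = 13.8; c'Δl = 19.68; W sinα = -2.8
Slice 2: Δl = 1.4/cos10.5° = 1.424 m; N'_2 = 46·cos10.5° − 2·1.424 = 42.4; c'Δl = 13.95; W sinα = 8.4
Slice 3: Δl = 2.9/cos31.8° = 3.412 m; N'_3 = 72·cos31.8° − 5·3.412 = 44.1; c'Δl = 33.44; W sinα = 37.9
Σc'Δl = 67.1 kN/m; ΣN' = 100.3 kN/m; ΣW sinα = 43.6 kN/m
Resisting = 67.1 + 100.3·tan20.3° = 67.1 + 37.1 = 104.2 kN/m
FS = 104.2 / 43.6 = 2.392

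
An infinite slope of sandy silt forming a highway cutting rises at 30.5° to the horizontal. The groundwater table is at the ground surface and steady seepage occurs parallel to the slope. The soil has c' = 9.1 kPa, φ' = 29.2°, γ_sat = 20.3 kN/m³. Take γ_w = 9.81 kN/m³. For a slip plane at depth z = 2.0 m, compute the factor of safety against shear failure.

With seepage parallel to the slope and the water table at the surface, the effective normal stress on the slip plane uses the buoyant unit weight γ' = γ_sat − γ_w while the driving shear stress uses γ_sat:
FS = [c' + γ' z cos²β tanφ'] / [γ_sat z sinβ cosβ]
γ' = 20.3 − 9.81 = 10.49 kN/m³
Numerator = 9.1 + 10.49·2.0·cos²30.5°·tan29.2° = 9.1 + 10.49·2.0·0.7424·0.5589 = 17.805 kPa
Denominator = 20.3·2.0·sin30.5°·cos30.5° = 20.3·2.0·0.5075·0.8616 = 17.755 kPa
FS = 17.805 / 17.755 = 1.003

FS = 1.00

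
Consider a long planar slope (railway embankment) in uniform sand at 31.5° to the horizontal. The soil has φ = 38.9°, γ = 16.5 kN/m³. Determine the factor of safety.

FS = 1.32

For a dry cohesionless infinite slope the factor of safety is FS = tanφ / tanβ.
FS = tan38.9° / tan31.5° = 0.8069 / 0.6128 = 1.317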